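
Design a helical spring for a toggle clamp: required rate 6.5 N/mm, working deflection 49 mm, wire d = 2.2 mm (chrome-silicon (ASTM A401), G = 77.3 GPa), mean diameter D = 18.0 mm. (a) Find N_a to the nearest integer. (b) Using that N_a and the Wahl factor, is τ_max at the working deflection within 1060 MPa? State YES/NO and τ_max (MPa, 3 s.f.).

(a) 6 coils; (b) NO, τ_max = 1610 MPa

N_a = Gd⁴/(8D³k) = (77.3×10³)(2.2⁴)/(8·18.0³·6.5) = 5.971 → N_a = 6
Actual rate k = Gd⁴/(8D³·6) = 6.4686 N/mm
Working load F = kδ = 6.4686·49 = 316.96 N
C = 18.0/2.2 = 8.1818; K_W = (4C−1)/(4C−4)+0.615/C = 1.1796
τ_max = K_W·8FD/(πd³) = 1.1796·1364.4 = 1609.5 MPa
τ_max > 1060 MPa → exceeds allowable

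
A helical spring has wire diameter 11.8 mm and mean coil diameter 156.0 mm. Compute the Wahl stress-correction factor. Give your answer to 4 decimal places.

1.1079

C = D/d = 156.0/11.8 = 13.2203
K_W = (4C−1)/(4C−4) + 0.615/C = 51.881/48.881 + 0.0465 = 1.1079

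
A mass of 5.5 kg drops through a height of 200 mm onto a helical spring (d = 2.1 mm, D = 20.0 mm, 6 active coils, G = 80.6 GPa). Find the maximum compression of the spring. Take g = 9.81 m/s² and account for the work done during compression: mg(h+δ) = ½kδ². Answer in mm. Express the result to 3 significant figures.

k = Gd⁴/(8D³N_a) = (80.6×10³)(2.1⁴)/(8·20.0³·6) = 4.0821 N/mm
W = mg = 5.5 × 9.81 = 53.955 N
½kδ² − Wδ − Wh = 0 → δ = (W + √(W² + 2kWh))/k
δ = (53.955 + √(2911.1 + 88099.3))/4.0821 = (53.955 + 301.68)/4.0821 = 87.121 mm

87.1 mm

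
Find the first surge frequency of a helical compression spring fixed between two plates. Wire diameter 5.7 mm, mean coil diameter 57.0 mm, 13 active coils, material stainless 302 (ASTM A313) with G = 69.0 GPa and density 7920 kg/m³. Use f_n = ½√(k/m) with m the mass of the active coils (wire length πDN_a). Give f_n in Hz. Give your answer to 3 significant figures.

k = Gd⁴/(8D³N_a) = (69.0×10³)(5.7⁴)/(8·57.0³·13) = 3.7817 N/mm = 3781.7 N/m
Wire length L = πDN_a = π·57.0·13 = 2327.9 mm
m = ρ·(πd²/4)·L = 7920 × 25.518×10⁻⁶ m² × 2.3279 m = 0.47047 kg
f_n = ½√(k/m) = 0.5·√(3781.7/0.47047) = 0.5·√(8038.2) = 44.828 Hz

44.8 Hz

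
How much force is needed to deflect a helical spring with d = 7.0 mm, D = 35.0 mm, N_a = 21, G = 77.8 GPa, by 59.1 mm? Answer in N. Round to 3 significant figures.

1530 N

k = Gd⁴/(8D³N_a) = (77.8×10³)(7.0⁴)/(8·35.0³·21) = 25.933 N/mm
F = k·δ = 25.933 × 59.1 = 1532.7 N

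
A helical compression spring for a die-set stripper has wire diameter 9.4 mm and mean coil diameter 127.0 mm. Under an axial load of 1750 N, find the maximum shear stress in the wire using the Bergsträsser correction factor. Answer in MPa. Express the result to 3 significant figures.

748 MPa

Spring index C = D/d = 127.0/9.4 = 13.5106
K_B = (4C+2)/(4C−3) = 56.043/51.043 = 1.0980
τ₀ = 8FD/(πd³) = 8·1750·127.0/(π·9.4³) = 1.778e+06/2609.4 = 681.39 MPa
τ_max = K·τ₀ = 1.0980 × 681.39 = 748.14 MPa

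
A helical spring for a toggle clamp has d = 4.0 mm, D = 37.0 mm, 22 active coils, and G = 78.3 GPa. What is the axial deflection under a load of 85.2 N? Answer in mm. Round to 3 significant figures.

k = Gd⁴/(8D³N_a) = (78.3×10³)(4.0⁴)/(8·37.0³·22) = 2.2485 N/mm
δ = F/k = 85.2 / 2.2485 = 37.893 mm

37.9 mm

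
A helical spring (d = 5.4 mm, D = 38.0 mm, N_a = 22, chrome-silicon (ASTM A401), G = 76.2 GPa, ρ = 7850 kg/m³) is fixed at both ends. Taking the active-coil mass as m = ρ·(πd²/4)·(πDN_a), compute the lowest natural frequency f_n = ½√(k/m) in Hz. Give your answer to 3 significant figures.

k = Gd⁴/(8D³N_a) = (76.2×10³)(5.4⁴)/(8·38.0³·22) = 6.7091 N/mm = 6709.1 N/m
Wire length L = πDN_a = π·38.0·22 = 2626.4 mm
m = ρ·(πd²/4)·L = 7850 × 22.902×10⁻⁶ m² × 2.6264 m = 0.47218 kg
f_n = ½√(k/m) = 0.5·√(6709.1/0.47218) = 0.5·√(14209) = 59.601 Hz

59.6 Hz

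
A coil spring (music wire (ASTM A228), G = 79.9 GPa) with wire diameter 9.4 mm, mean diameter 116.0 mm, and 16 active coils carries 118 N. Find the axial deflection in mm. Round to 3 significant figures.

37.8 mm

k = Gd⁴/(8D³N_a) = (79.9×10³)(9.4⁴)/(8·116.0³·16) = 3.1223 N/mm
δ = F/k = 118 / 3.1223 = 37.793 mm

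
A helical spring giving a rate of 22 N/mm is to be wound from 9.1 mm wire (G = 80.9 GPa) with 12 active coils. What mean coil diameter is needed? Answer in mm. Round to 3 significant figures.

64.0 mm

D = (Gd⁴/(8N_a·k))^(1/3) = (80.9×10³·9.1⁴/(8·12·22))^(1/3)
  = (262676)^(1/3) = 64.0433 mm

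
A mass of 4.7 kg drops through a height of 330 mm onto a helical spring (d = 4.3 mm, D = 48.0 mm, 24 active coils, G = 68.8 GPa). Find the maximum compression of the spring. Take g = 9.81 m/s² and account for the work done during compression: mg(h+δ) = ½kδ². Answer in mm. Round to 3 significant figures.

k = Gd⁴/(8D³N_a) = (68.8×10³)(4.3⁴)/(8·48.0³·24) = 1.1077 N/mm
W = mg = 4.7 × 9.81 = 46.107 N
½kδ² − Wδ − Wh = 0 → δ = (W + √(W² + 2kWh))/k
δ = (46.107 + √(2125.9 + 33709.2))/1.1077 = (46.107 + 189.3)/1.1077 = 212.51 mm

213 mm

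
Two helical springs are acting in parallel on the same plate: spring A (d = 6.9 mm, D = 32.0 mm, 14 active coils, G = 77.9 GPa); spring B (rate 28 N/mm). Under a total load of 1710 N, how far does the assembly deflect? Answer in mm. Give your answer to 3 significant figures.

22.5 mm

k_A = Gd⁴/(8D³N_a) = (77.9×10³)(6.9⁴)/(8·32.0³·14) = 48.113 N/mm
Parallel: k_eq = 48.113 + 28 = 76.113 N/mm
δ = F/k_eq = 1710/76.113 = 22.466 mm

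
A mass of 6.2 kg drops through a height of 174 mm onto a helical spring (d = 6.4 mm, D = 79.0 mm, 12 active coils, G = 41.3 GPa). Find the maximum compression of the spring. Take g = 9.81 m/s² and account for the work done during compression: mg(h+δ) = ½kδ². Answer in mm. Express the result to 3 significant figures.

169 mm

k = Gd⁴/(8D³N_a) = (41.3×10³)(6.4⁴)/(8·79.0³·12) = 1.4639 N/mm
W = mg = 6.2 × 9.81 = 60.822 N
½kδ² − Wδ − Wh = 0 → δ = (W + √(W² + 2kWh))/k
δ = (60.822 + √(3699.3 + 30985.4))/1.4639 = (60.822 + 186.24)/1.4639 = 168.77 mm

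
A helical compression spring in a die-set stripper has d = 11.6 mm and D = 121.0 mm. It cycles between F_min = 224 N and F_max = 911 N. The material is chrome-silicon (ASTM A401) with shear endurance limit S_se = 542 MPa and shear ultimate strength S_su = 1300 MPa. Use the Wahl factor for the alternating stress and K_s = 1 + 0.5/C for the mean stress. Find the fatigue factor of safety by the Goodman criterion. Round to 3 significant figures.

C = D/d = 121.0/11.6 = 10.4310; K_W = (4C−1)/(4C−4)+0.615/C = 1.1385; K_s = 1+0.5/C = 1.0479
F_a = (F_max−F_min)/2 = 343.5 N; F_m = (F_max+F_min)/2 = 567.5 N
τ_a = K_W·8F_aD/(πd³) = 1.1385 × 67.808 = 77.198 MPa
τ_m = K_s·8F_mD/(πd³) = 1.0479 × 112.03 = 117.4 MPa
Goodman: 1/n_f = τ_a/S_se + τ_m/S_su = 77.198/542 + 117.4/1300 = 0.14243 + 0.09030 = 0.23274
n_f = 1/0.23274 = 4.297

4.30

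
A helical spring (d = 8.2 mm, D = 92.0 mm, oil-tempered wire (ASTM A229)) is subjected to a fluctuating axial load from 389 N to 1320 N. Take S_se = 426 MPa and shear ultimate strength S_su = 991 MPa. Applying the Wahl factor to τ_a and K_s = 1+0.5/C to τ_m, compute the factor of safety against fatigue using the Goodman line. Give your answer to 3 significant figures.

1.10

C = D/d = 92.0/8.2 = 11.2195; K_W = (4C−1)/(4C−4)+0.615/C = 1.1282; K_s = 1+0.5/C = 1.0446
F_a = (F_max−F_min)/2 = 465.5 N; F_m = (F_max+F_min)/2 = 854.5 N
τ_a = K_W·8F_aD/(πd³) = 1.1282 × 197.79 = 223.15 MPa
τ_m = K_s·8F_mD/(πd³) = 1.0446 × 363.08 = 379.26 MPa
Goodman: 1/n_f = τ_a/S_se + τ_m/S_su = 223.15/426 + 379.26/991 = 0.52382 + 0.38270 = 0.90652
n_f = 1/0.90652 = 1.103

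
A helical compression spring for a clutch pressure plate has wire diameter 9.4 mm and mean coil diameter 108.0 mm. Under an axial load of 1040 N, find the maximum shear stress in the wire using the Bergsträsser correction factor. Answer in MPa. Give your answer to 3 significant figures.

384 MPa

Spring index C = D/d = 108.0/9.4 = 11.4894
K_B = (4C+2)/(4C−3) = 47.957/42.957 = 1.1164
τ₀ = 8FD/(πd³) = 8·1040·108.0/(π·9.4³) = 898560/2609.4 = 344.36 MPa
τ_max = K·τ₀ = 1.1164 × 344.36 = 384.44 MPa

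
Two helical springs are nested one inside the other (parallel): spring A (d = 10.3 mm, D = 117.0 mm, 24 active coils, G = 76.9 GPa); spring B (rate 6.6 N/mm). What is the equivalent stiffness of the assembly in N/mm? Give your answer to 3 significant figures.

9.41 N/mm

k_A = Gd⁴/(8D³N_a) = (76.9×10³)(10.3⁴)/(8·117.0³·24) = 2.8146 N/mm
Parallel: k_eq = 2.8146 + 6.6 = 9.4146 N/mm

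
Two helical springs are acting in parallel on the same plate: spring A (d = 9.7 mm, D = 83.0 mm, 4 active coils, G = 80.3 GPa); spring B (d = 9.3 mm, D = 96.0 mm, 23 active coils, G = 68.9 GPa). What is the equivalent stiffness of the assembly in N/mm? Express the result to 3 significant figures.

k_A = Gd⁴/(8D³N_a) = (80.3×10³)(9.7⁴)/(8·83.0³·4) = 38.852 N/mm
k_B = Gd⁴/(8D³N_a) = (68.9×10³)(9.3⁴)/(8·96.0³·23) = 3.1661 N/mm
Parallel: k_eq = 38.852 + 3.1661 = 42.018 N/mm

42.0 N/mm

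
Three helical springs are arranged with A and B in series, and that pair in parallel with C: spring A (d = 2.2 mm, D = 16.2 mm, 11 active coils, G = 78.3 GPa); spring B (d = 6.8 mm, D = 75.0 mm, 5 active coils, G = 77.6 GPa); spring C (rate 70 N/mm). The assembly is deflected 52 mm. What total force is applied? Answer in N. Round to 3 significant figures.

3810 N

k_A = Gd⁴/(8D³N_a) = (78.3×10³)(2.2⁴)/(8·16.2³·11) = 4.9026 N/mm
k_B = Gd⁴/(8D³N_a) = (77.6×10³)(6.8⁴)/(8·75.0³·5) = 9.8323 N/mm
Springs A,B series: k_AB = 1/(1/4.9026+1/9.8323) = 3.2714 N/mm; parallel with C: k_eq = 3.2714+70 = 73.271 N/mm
F = k_eq·δ = 73.271·52 = 3810.1 N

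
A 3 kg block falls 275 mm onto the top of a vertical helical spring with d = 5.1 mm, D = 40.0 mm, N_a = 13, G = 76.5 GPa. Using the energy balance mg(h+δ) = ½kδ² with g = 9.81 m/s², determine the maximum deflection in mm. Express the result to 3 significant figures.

49.6 mm

k = Gd⁴/(8D³N_a) = (76.5×10³)(5.1⁴)/(8·40.0³·13) = 7.7755 N/mm
W = mg = 3 × 9.81 = 29.43 N
½kδ² − Wδ − Wh = 0 → δ = (W + √(W² + 2kWh))/k
δ = (29.43 + √(866.12 + 125858))/7.7755 = (29.43 + 355.98)/7.7755 = 49.568 mm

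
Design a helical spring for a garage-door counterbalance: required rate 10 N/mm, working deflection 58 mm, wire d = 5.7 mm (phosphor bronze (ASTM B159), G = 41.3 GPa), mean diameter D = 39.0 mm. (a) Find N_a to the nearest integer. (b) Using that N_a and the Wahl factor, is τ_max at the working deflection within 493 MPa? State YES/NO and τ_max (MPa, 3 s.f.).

(a) 9 coils; (b) YES, τ_max = 387 MPa

N_a = Gd⁴/(8D³k) = (41.3×10³)(5.7⁴)/(8·39.0³·10) = 9.187 → N_a = 9
Actual rate k = Gd⁴/(8D³·9) = 10.208 N/mm
Working load F = kδ = 10.208·58 = 592.04 N
C = 39.0/5.7 = 6.8421; K_W = (4C−1)/(4C−4)+0.615/C = 1.2183
τ_max = K_W·8FD/(πd³) = 1.2183·317.49 = 386.79 MPa
τ_max ≤ 493 MPa → acceptable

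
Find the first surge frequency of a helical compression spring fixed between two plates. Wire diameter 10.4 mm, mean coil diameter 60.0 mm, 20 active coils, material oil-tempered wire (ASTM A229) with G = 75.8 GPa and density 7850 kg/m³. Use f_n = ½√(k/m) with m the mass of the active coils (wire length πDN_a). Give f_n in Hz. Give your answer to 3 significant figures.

50.5 Hz

k = Gd⁴/(8D³N_a) = (75.8×10³)(10.4⁴)/(8·60.0³·20) = 25.658 N/mm = 25658 N/m
Wire length L = πDN_a = π·60.0·20 = 3769.9 mm
m = ρ·(πd²/4)·L = 7850 × 84.949×10⁻⁶ m² × 3.7699 m = 2.514 kg
f_n = ½√(k/m) = 0.5·√(25658/2.514) = 0.5·√(10206) = 50.513 Hz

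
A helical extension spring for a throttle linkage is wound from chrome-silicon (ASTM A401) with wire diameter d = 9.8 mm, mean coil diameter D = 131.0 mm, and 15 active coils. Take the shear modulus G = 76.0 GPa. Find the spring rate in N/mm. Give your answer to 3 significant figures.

k = Gd⁴/(8D³N_a) = (76.0×10³ × 9.8⁴) / (8 × 131.0³ × 15)
  = 7.01e+08 / 2.69771e+08 = 2.5985 N/mm

2.60 N/mm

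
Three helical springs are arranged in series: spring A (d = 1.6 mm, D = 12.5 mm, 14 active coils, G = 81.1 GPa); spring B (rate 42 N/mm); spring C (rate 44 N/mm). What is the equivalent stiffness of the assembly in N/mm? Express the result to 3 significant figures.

k_A = Gd⁴/(8D³N_a) = (81.1×10³)(1.6⁴)/(8·12.5³·14) = 2.4297 N/mm
Series: 1/k_eq = 1/2.4297 + 1/42 + 1/44 = 0.45811; k_eq = 2.1829 N/mm

2.18 N/mm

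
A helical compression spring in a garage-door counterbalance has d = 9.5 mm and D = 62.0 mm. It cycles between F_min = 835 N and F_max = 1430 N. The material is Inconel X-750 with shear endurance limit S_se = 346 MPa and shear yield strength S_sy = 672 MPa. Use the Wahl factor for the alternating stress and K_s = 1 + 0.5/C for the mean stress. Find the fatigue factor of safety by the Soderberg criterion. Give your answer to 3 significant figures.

C = D/d = 62.0/9.5 = 6.5263; K_W = (4C−1)/(4C−4)+0.615/C = 1.2299; K_s = 1+0.5/C = 1.0766
F_a = (F_max−F_min)/2 = 297.5 N; F_m = (F_max+F_min)/2 = 1132.5 N
τ_a = K_W·8F_aD/(πd³) = 1.2299 × 54.783 = 67.381 MPa
τ_m = K_s·8F_mD/(πd³) = 1.0766 × 208.54 = 224.52 MPa
Soderberg: 1/n_f = τ_a/S_se + τ_m/S_sy = 67.381/346 + 224.52/672 = 0.19474 + 0.33411 = 0.52885
n_f = 1/0.52885 = 1.891

1.89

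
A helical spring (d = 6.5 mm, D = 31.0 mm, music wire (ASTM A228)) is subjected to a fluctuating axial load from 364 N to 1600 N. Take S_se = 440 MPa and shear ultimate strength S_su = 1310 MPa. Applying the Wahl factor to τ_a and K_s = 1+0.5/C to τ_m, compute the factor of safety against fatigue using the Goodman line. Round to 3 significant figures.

1.29

C = D/d = 31.0/6.5 = 4.7692; K_W = (4C−1)/(4C−4)+0.615/C = 1.3279; K_s = 1+0.5/C = 1.1048
F_a = (F_max−F_min)/2 = 618 N; F_m = (F_max+F_min)/2 = 982 N
τ_a = K_W·8F_aD/(πd³) = 1.3279 × 177.64 = 235.9 MPa
τ_m = K_s·8F_mD/(πd³) = 1.1048 × 282.28 = 311.87 MPa
Goodman: 1/n_f = τ_a/S_se + τ_m/S_su = 235.9/440 + 311.87/1310 = 0.53613 + 0.23807 = 0.7742
n_f = 1/0.7742 = 1.292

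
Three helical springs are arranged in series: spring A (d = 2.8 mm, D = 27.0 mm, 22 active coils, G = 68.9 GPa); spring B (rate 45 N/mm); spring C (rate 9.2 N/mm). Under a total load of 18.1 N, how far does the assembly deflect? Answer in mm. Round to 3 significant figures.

k_A = Gd⁴/(8D³N_a) = (68.9×10³)(2.8⁴)/(8·27.0³·22) = 1.2225 N/mm
Series: 1/k_eq = 1/1.2225 + 1/45 + 1/9.2 = 0.94892; k_eq = 1.0538 N/mm
δ = F/k_eq = 18.1/1.0538 = 17.175 mm

17.2 mm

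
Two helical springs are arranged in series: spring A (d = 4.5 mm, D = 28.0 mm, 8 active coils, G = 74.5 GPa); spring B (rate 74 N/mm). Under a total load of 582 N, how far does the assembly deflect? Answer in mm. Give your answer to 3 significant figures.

k_A = Gd⁴/(8D³N_a) = (74.5×10³)(4.5⁴)/(8·28.0³·8) = 21.745 N/mm
Series: 1/k_eq = 1/21.745 + 1/74 = 0.059502; k_eq = 16.806 N/mm
δ = F/k_eq = 582/16.806 = 34.63 mm

34.6 mm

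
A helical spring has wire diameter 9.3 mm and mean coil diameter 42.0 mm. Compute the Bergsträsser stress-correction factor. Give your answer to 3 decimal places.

1.332

C = D/d = 42.0/9.3 = 4.5161
K_B = (4C+2)/(4C−3) = 20.065/15.065 = 1.3319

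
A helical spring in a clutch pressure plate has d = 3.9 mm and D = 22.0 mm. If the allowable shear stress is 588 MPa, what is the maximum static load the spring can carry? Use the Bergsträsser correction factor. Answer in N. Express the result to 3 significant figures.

C = D/d = 22.0/3.9 = 5.6410
K_B = (4C+2)/(4C−3) = 24.564/19.564 = 1.2556
τ_max = K·8FD/(πd³) → F_max = τ_allow·πd³/(8DK)
F_max = 588·π·3.9³/(8·22.0·1.2556) = 1.0958e+05/220.98 = 495.87 N

496 N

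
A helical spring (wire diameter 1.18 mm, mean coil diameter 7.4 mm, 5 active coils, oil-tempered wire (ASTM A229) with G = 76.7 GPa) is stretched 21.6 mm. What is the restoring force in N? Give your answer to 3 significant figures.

198 N

k = Gd⁴/(8D³N_a) = (76.7×10³)(1.18⁴)/(8·7.4³·5) = 9.1742 N/mm
F = k·δ = 9.1742 × 21.6 = 198.16 N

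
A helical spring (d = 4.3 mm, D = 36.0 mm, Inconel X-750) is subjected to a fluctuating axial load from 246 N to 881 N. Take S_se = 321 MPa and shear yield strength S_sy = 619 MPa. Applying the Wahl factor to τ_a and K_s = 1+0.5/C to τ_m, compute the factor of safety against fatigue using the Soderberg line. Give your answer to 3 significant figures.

0.408

C = D/d = 36.0/4.3 = 8.3721; K_W = (4C−1)/(4C−4)+0.615/C = 1.1752; K_s = 1+0.5/C = 1.0597
F_a = (F_max−F_min)/2 = 317.5 N; F_m = (F_max+F_min)/2 = 563.5 N
τ_a = K_W·8F_aD/(πd³) = 1.1752 × 366.08 = 430.22 MPa
τ_m = K_s·8F_mD/(πd³) = 1.0597 × 649.73 = 688.53 MPa
Soderberg: 1/n_f = τ_a/S_se + τ_m/S_sy = 430.22/321 + 688.53/619 = 1.34025 + 1.11233 = 2.4526
n_f = 1/2.4526 = 0.4077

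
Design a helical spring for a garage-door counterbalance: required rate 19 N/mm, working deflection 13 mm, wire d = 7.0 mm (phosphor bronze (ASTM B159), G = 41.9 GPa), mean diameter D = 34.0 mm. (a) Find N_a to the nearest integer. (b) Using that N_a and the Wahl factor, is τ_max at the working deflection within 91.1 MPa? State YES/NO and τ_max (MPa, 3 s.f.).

N_a = Gd⁴/(8D³k) = (41.9×10³)(7.0⁴)/(8·34.0³·19) = 16.84 → N_a = 17
Actual rate k = Gd⁴/(8D³·17) = 18.82 N/mm
Working load F = kδ = 18.82·13 = 244.67 N
C = 34.0/7.0 = 4.8571; K_W = (4C−1)/(4C−4)+0.615/C = 1.3211
τ_max = K_W·8FD/(πd³) = 1.3211·61.759 = 81.587 MPa
τ_max ≤ 91.1 MPa → acceptable

(a) 17 coils; (b) YES, τ_max = 81.6 MPa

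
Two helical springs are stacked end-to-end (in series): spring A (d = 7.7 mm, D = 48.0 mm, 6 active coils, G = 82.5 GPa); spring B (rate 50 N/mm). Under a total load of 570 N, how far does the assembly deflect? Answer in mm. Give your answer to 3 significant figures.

k_A = Gd⁴/(8D³N_a) = (82.5×10³)(7.7⁴)/(8·48.0³·6) = 54.633 N/mm
Series: 1/k_eq = 1/54.633 + 1/50 = 0.038304; k_eq = 26.107 N/mm
δ = F/k_eq = 570/26.107 = 21.833 mm

21.8 mm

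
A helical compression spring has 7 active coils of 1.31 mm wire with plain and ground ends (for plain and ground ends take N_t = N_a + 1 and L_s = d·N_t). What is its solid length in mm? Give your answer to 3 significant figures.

10.5 mm

plain and ground ends: N_t = N_a + 1 = 7 + 1 = 8
L_s = d·N_t = 1.31 × 8 = 10.48 mm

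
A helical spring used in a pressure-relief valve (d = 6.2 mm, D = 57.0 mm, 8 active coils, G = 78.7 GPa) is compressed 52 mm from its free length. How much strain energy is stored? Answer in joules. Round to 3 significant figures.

13.3 J

k = Gd⁴/(8D³N_a) = (78.7×10³)(6.2⁴)/(8·57.0³·8) = 9.8115 N/mm
U = ½kδ² = 0.5 × 9.8115 × 52² = 13265 N·mm = 13.265 J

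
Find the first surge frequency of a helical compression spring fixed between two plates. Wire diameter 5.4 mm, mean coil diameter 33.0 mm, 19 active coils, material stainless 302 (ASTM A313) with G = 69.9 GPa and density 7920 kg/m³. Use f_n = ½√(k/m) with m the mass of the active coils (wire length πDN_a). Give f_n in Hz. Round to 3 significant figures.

87.3 Hz

k = Gd⁴/(8D³N_a) = (69.9×10³)(5.4⁴)/(8·33.0³·19) = 10.881 N/mm = 10881 N/m
Wire length L = πDN_a = π·33.0·19 = 1969.8 mm
m = ρ·(πd²/4)·L = 7920 × 22.902×10⁻⁶ m² × 1.9698 m = 0.35729 kg
f_n = ½√(k/m) = 0.5·√(10881/0.35729) = 0.5·√(30454) = 87.256 Hz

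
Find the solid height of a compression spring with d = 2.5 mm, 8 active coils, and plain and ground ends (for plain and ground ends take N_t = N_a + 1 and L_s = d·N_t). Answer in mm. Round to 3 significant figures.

22.5 mm

plain and ground ends: N_t = N_a + 1 = 8 + 1 = 9
L_s = d·N_t = 2.5 × 9 = 22.5 mm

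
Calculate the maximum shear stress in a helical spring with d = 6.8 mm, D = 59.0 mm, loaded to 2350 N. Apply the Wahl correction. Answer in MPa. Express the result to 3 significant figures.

1310 MPa

Spring index C = D/d = 59.0/6.8 = 8.6765
K_W = (4C−1)/(4C−4) + 0.615/C = 33.706/30.706 + 0.0709 = 1.1686
τ₀ = 8FD/(πd³) = 8·2350·59.0/(π·6.8³) = 1.1092e+06/987.82 = 1122.9 MPa
τ_max = K·τ₀ = 1.1686 × 1122.9 = 1312.2 MPa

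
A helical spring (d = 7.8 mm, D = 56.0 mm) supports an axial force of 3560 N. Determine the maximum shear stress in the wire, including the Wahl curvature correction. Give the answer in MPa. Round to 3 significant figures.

1290 MPa

Spring index C = D/d = 56.0/7.8 = 7.1795
K_W = (4C−1)/(4C−4) + 0.615/C = 27.718/24.718 + 0.0857 = 1.2070
τ₀ = 8FD/(πd³) = 8·3560·56.0/(π·7.8³) = 1.59488e+06/1490.8 = 1069.8 MPa
τ_max = K·τ₀ = 1.2070 × 1069.8 = 1291.3 MPa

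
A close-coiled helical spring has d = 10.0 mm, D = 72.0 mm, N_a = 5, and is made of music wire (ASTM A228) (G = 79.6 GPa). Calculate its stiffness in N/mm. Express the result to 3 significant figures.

k = Gd⁴/(8D³N_a) = (79.6×10³ × 10.0⁴) / (8 × 72.0³ × 5)
  = 7.96e+08 / 1.49299e+07 = 53.316 N/mm

53.3 N/mm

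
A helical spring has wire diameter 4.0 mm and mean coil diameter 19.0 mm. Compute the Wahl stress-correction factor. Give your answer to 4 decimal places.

C = D/d = 19.0/4.0 = 4.7500
K_W = (4C−1)/(4C−4) + 0.615/C = 18.000/15.000 + 0.1295 = 1.3295

1.3295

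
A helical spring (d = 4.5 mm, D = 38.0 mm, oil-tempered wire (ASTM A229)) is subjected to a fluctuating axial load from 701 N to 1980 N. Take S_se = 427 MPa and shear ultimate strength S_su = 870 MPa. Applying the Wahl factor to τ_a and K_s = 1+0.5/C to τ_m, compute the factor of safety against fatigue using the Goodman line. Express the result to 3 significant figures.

0.278

C = D/d = 38.0/4.5 = 8.4444; K_W = (4C−1)/(4C−4)+0.615/C = 1.1736; K_s = 1+0.5/C = 1.0592
F_a = (F_max−F_min)/2 = 639.5 N; F_m = (F_max+F_min)/2 = 1340.5 N
τ_a = K_W·8F_aD/(πd³) = 1.1736 × 679.09 = 796.96 MPa
τ_m = K_s·8F_mD/(πd³) = 1.0592 × 1423.5 = 1507.8 MPa
Goodman: 1/n_f = τ_a/S_se + τ_m/S_su = 796.96/427 + 1507.8/870 = 1.86642 + 1.73307 = 3.5995
n_f = 1/3.5995 = 0.2778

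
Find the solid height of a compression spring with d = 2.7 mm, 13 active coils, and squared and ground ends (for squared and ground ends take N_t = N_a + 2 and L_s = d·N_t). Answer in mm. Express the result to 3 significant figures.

40.5 mm

squared and ground ends: N_t = N_a + 2 = 13 + 2 = 15
L_s = d·N_t = 2.7 × 15 = 40.5 mm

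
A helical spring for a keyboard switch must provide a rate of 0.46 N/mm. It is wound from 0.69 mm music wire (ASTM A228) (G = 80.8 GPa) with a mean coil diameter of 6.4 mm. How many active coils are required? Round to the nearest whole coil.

N_a = Gd⁴/(8D³k) = (80.8×10³ × 0.69⁴)/(8 × 6.4³ × 0.46)
    = 18315 / 964.69 = 18.99 → 19 coils

19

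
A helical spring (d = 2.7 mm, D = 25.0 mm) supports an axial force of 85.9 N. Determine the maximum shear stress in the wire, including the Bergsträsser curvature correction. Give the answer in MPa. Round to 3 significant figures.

319 MPa

Spring index C = D/d = 25.0/2.7 = 9.2593
K_B = (4C+2)/(4C−3) = 39.037/34.037 = 1.1469
τ₀ = 8FD/(πd³) = 8·85.9·25.0/(π·2.7³) = 17180/61.836 = 277.83 MPa
τ_max = K·τ₀ = 1.1469 × 277.83 = 318.64 MPa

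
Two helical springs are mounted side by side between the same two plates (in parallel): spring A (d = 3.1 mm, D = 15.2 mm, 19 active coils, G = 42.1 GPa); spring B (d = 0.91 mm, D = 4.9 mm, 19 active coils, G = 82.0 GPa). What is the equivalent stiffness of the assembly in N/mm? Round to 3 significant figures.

k_A = Gd⁴/(8D³N_a) = (42.1×10³)(3.1⁴)/(8·15.2³·19) = 7.2837 N/mm
k_B = Gd⁴/(8D³N_a) = (82.0×10³)(0.91⁴)/(8·4.9³·19) = 3.1445 N/mm
Parallel: k_eq = 7.2837 + 3.1445 = 10.428 N/mm

10.4 N/mm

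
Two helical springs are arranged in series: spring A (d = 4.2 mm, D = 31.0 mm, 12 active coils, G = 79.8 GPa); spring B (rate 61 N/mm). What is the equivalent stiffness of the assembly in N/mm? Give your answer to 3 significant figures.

k_A = Gd⁴/(8D³N_a) = (79.8×10³)(4.2⁴)/(8·31.0³·12) = 8.6825 N/mm
Series: 1/k_eq = 1/8.6825 + 1/61 = 0.13157; k_eq = 7.6006 N/mm

7.60 N/mm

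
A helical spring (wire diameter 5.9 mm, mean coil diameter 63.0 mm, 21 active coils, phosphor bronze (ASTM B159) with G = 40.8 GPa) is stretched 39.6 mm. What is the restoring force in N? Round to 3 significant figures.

46.6 N

k = Gd⁴/(8D³N_a) = (40.8×10³)(5.9⁴)/(8·63.0³·21) = 1.1769 N/mm
F = k·δ = 1.1769 × 39.6 = 46.605 N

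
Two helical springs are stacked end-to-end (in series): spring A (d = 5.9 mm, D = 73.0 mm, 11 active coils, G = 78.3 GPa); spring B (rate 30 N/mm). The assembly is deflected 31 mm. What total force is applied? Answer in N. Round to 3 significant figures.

78.7 N

k_A = Gd⁴/(8D³N_a) = (78.3×10³)(5.9⁴)/(8·73.0³·11) = 2.7715 N/mm
Series: 1/k_eq = 1/2.7715 + 1/30 = 0.39415; k_eq = 2.5371 N/mm
F = k_eq·δ = 2.5371·31 = 78.651 N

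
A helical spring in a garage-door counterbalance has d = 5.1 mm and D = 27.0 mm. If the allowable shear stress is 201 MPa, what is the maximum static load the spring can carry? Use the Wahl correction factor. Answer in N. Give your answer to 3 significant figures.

300 N

C = D/d = 27.0/5.1 = 5.2941
K_W = (4C−1)/(4C−4) + 0.615/C = 20.176/17.176 + 0.1162 = 1.2908
τ_max = K·8FD/(πd³) → F_max = τ_allow·πd³/(8DK)
F_max = 201·π·5.1³/(8·27.0·1.2908) = 83764/278.82 = 300.42 N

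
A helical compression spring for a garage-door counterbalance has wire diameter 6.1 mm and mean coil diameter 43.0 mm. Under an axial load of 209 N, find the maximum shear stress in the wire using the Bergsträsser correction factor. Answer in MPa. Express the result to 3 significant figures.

Spring index C = D/d = 43.0/6.1 = 7.0492
K_B = (4C+2)/(4C−3) = 30.197/25.197 = 1.1984
τ₀ = 8FD/(πd³) = 8·209·43.0/(π·6.1³) = 71896/713.08 = 100.82 MPa
τ_max = K·τ₀ = 1.1984 × 100.82 = 120.83 MPa

121 MPa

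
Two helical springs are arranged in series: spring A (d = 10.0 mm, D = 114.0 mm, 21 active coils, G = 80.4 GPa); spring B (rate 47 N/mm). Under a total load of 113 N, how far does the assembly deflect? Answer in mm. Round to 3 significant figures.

37.4 mm

k_A = Gd⁴/(8D³N_a) = (80.4×10³)(10.0⁴)/(8·114.0³·21) = 3.2302 N/mm
Series: 1/k_eq = 1/3.2302 + 1/47 = 0.33085; k_eq = 3.0225 N/mm
δ = F/k_eq = 113/3.0225 = 37.386 mm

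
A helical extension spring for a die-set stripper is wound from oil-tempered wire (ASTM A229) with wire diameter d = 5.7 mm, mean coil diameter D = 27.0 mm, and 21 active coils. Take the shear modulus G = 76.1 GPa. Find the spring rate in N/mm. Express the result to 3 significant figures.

24.3 N/mm

k = Gd⁴/(8D³N_a) = (76.1×10³ × 5.7⁴) / (8 × 27.0³ × 21)
  = 8.03312e+07 / 3.30674e+06 = 24.293 N/mm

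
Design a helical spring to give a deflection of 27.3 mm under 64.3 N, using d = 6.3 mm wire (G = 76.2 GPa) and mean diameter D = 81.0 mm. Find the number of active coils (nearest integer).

12

Required rate k = F/δ = 64.3/27.3 = 2.3553 N/mm
N_a = Gd⁴/(8D³k) = (76.2×10³ × 6.3⁴)/(8 × 81.0³ × 2.3553)
    = 1.20038e+08 / 1.00137e+07 = 11.99 → 12 coils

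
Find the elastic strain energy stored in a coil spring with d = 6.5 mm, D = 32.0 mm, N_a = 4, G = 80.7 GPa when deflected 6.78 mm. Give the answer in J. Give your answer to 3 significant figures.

k = Gd⁴/(8D³N_a) = (80.7×10³)(6.5⁴)/(8·32.0³·4) = 137.38 N/mm
U = ½kδ² = 0.5 × 137.38 × 6.78² = 3157.6 N·mm = 3.1576 J

3.16 J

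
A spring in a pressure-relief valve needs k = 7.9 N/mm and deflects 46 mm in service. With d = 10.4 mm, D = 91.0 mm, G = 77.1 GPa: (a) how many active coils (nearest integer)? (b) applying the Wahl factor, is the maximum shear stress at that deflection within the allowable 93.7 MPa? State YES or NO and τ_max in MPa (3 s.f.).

N_a = Gd⁴/(8D³k) = (77.1×10³)(10.4⁴)/(8·91.0³·7.9) = 18.94 → N_a = 19
Actual rate k = Gd⁴/(8D³·19) = 7.8744 N/mm
Working load F = kδ = 7.8744·46 = 362.22 N
C = 91.0/10.4 = 8.7500; K_W = (4C−1)/(4C−4)+0.615/C = 1.1671
τ_max = K_W·8FD/(πd³) = 1.1671·74.621 = 87.087 MPa
τ_max ≤ 93.7 MPa → acceptable

(a) 19 coils; (b) YES, τ_max = 87.1 MPa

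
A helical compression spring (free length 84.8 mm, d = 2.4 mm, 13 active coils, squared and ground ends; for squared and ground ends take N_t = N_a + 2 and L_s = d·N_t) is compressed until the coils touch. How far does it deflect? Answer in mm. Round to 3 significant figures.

N_t = 15; L_s = 2.4·15 = 36 mm
δ_solid = L₀ − L_s = 84.8 − 36 = 48.8 mm

48.8 mm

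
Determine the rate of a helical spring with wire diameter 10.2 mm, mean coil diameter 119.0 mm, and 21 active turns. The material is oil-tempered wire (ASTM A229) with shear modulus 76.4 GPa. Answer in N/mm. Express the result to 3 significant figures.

2.92 N/mm

k = Gd⁴/(8D³N_a) = (76.4×10³ × 10.2⁴) / (8 × 119.0³ × 21)
  = 8.26978e+08 / 2.83107e+08 = 2.9211 N/mm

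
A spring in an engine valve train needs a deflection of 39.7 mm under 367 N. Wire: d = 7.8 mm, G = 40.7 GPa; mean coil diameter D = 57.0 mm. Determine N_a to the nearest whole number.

11

Required rate k = F/δ = 367/39.7 = 9.2443 N/mm
N_a = Gd⁴/(8D³k) = (40.7×10³ × 7.8⁴)/(8 × 57.0³ × 9.2443)
    = 1.50651e+08 / 1.36959e+07 = 11 → 11 coils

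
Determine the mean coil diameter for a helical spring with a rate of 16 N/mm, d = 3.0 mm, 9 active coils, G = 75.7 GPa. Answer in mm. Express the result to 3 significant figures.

D = (Gd⁴/(8N_a·k))^(1/3) = (75.7×10³·3.0⁴/(8·9·16))^(1/3)
  = (5322.66)^(1/3) = 17.4599 mm

17.5 mm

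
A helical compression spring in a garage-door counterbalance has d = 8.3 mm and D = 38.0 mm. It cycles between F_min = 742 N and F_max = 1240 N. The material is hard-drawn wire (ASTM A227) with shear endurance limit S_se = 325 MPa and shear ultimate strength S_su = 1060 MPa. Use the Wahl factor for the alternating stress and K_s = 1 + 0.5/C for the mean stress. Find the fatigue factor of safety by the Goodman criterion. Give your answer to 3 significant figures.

2.86

C = D/d = 38.0/8.3 = 4.5783; K_W = (4C−1)/(4C−4)+0.615/C = 1.3439; K_s = 1+0.5/C = 1.1092
F_a = (F_max−F_min)/2 = 249 N; F_m = (F_max+F_min)/2 = 991 N
τ_a = K_W·8F_aD/(πd³) = 1.3439 × 42.139 = 56.632 MPa
τ_m = K_s·8F_mD/(πd³) = 1.1092 × 167.71 = 186.03 MPa
Goodman: 1/n_f = τ_a/S_se + τ_m/S_su = 56.632/325 + 186.03/1060 = 0.17425 + 0.17550 = 0.34975
n_f = 1/0.34975 = 2.859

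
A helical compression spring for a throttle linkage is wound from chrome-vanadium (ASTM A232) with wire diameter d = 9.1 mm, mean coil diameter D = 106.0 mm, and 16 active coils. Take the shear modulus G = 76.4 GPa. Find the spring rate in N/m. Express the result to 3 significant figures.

k = Gd⁴/(8D³N_a) = (76.4×10³ × 9.1⁴) / (8 × 106.0³ × 16)
  = 5.23913e+08 / 1.5245e+08 = 3.4366 N/mm = 3436.6 N/m

3440 N/m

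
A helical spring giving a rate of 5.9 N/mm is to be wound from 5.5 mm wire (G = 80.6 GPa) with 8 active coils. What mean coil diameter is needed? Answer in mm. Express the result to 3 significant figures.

58.0 mm

D = (Gd⁴/(8N_a·k))^(1/3) = (80.6×10³·5.5⁴/(8·8·5.9))^(1/3)
  = (195323)^(1/3) = 58.0209 mm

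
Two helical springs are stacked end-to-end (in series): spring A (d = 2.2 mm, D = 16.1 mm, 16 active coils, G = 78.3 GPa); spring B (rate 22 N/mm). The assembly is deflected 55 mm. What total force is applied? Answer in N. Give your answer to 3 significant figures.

k_A = Gd⁴/(8D³N_a) = (78.3×10³)(2.2⁴)/(8·16.1³·16) = 3.4337 N/mm
Series: 1/k_eq = 1/3.4337 + 1/22 = 0.33668; k_eq = 2.9701 N/mm
F = k_eq·δ = 2.9701·55 = 163.36 N

163 N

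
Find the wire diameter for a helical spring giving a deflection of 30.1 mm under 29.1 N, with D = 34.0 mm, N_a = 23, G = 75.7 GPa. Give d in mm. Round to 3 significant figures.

3.10 mm

Required rate k = F/δ = 29.1/30.1 = 0.96678 N/mm
d = (8D³N_a·k / G)^(1/4) = (8·34.0³·23·0.96678 / (75.7×10³))^0.25
  = (92.36)^0.25 = 3.1001 mm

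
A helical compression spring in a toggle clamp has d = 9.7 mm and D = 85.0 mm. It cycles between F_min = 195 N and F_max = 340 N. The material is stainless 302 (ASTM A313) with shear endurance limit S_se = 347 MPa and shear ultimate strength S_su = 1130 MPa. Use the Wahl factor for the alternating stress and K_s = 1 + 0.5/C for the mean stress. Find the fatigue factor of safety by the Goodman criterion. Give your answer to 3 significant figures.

8.54

C = D/d = 85.0/9.7 = 8.7629; K_W = (4C−1)/(4C−4)+0.615/C = 1.1668; K_s = 1+0.5/C = 1.0571
F_a = (F_max−F_min)/2 = 72.5 N; F_m = (F_max+F_min)/2 = 267.5 N
τ_a = K_W·8F_aD/(πd³) = 1.1668 × 17.194 = 20.062 MPa
τ_m = K_s·8F_mD/(πd³) = 1.0571 × 63.441 = 67.06 MPa
Goodman: 1/n_f = τ_a/S_se + τ_m/S_su = 20.062/347 + 67.06/1130 = 0.05782 + 0.05935 = 0.11716
n_f = 1/0.11716 = 8.535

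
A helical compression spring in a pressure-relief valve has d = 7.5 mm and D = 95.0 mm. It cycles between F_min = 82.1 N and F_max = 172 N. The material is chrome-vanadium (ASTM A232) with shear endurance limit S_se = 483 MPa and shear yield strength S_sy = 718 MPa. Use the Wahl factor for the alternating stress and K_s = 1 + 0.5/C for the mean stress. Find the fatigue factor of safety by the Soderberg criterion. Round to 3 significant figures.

C = D/d = 95.0/7.5 = 12.6667; K_W = (4C−1)/(4C−4)+0.615/C = 1.1128; K_s = 1+0.5/C = 1.0395
F_a = (F_max−F_min)/2 = 44.95 N; F_m = (F_max+F_min)/2 = 127.05 N
τ_a = K_W·8F_aD/(πd³) = 1.1128 × 25.776 = 28.684 MPa
τ_m = K_s·8F_mD/(πd³) = 1.0395 × 72.854 = 75.73 MPa
Soderberg: 1/n_f = τ_a/S_se + τ_m/S_sy = 28.684/483 + 75.73/718 = 0.05939 + 0.10547 = 0.16486
n_f = 1/0.16486 = 6.066

6.07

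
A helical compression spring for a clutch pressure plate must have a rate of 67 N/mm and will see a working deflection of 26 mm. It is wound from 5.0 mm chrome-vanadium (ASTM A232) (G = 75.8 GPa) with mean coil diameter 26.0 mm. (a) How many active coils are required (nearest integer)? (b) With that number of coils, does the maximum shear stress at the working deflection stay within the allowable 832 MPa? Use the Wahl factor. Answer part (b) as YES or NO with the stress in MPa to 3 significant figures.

(a) 5 coils; (b) NO, τ_max = 1200 MPa

N_a = Gd⁴/(8D³k) = (75.8×10³)(5.0⁴)/(8·26.0³·67) = 5.029 → N_a = 5
Actual rate k = Gd⁴/(8D³·5) = 67.386 N/mm
Working load F = kδ = 67.386·26 = 1752 N
C = 26.0/5.0 = 5.2000; K_W = (4C−1)/(4C−4)+0.615/C = 1.2968
τ_max = K_W·8FD/(πd³) = 1.2968·928 = 1203.5 MPa
τ_max > 832 MPa → exceeds allowable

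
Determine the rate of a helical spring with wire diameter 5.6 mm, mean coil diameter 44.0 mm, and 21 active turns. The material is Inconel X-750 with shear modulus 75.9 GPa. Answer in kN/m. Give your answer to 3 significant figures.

k = Gd⁴/(8D³N_a) = (75.9×10³ × 5.6⁴) / (8 × 44.0³ × 21)
  = 7.46438e+07 / 1.43109e+07 = 5.2159 N/mm

5.22 kN/m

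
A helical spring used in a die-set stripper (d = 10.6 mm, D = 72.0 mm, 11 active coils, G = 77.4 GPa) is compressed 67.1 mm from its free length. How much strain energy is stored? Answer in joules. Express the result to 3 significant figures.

k = Gd⁴/(8D³N_a) = (77.4×10³)(10.6⁴)/(8·72.0³·11) = 29.75 N/mm
U = ½kδ² = 0.5 × 29.75 × 67.1² = 66973 N·mm = 66.973 J

67.0 J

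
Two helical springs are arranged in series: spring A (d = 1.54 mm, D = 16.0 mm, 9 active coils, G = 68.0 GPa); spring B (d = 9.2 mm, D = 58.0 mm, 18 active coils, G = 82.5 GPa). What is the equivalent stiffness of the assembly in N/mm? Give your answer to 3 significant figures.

k_A = Gd⁴/(8D³N_a) = (68.0×10³)(1.54⁴)/(8·16.0³·9) = 1.2969 N/mm
k_B = Gd⁴/(8D³N_a) = (82.5×10³)(9.2⁴)/(8·58.0³·18) = 21.036 N/mm
Series: 1/k_eq = 1/1.2969 + 1/21.036 = 0.81862; k_eq = 1.2216 N/mm

1.22 N/mm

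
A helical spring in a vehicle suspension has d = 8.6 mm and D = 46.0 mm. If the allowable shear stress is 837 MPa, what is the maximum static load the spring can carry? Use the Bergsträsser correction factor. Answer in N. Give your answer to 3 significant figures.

C = D/d = 46.0/8.6 = 5.3488
K_B = (4C+2)/(4C−3) = 23.395/18.395 = 1.2718
τ_max = K·8FD/(πd³) → F_max = τ_allow·πd³/(8DK)
F_max = 837·π·8.6³/(8·46.0·1.2718) = 1.6725e+06/468.03 = 3573.6 N

3570 N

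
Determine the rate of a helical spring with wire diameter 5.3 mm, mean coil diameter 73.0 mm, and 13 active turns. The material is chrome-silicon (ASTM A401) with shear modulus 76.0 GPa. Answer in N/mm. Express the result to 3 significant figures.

k = Gd⁴/(8D³N_a) = (76.0×10³ × 5.3⁴) / (8 × 73.0³ × 13)
  = 5.99677e+07 / 4.04578e+07 = 1.4822 N/mm

1.48 N/mm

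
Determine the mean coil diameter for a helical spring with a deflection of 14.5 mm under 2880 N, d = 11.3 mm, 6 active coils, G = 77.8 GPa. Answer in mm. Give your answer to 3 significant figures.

51.1 mm

Required rate k = F/δ = 2880/14.5 = 198.62 N/mm
D = (Gd⁴/(8N_a·k))^(1/3) = (77.8×10³·11.3⁴/(8·6·198.62))^(1/3)
  = (133054)^(1/3) = 51.0516 mm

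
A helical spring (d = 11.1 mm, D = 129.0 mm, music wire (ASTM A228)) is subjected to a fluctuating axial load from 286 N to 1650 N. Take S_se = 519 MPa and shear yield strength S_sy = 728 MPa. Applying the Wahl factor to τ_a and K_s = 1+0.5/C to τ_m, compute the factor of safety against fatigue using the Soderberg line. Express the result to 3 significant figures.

1.45

C = D/d = 129.0/11.1 = 11.6216; K_W = (4C−1)/(4C−4)+0.615/C = 1.1235; K_s = 1+0.5/C = 1.0430
F_a = (F_max−F_min)/2 = 682 N; F_m = (F_max+F_min)/2 = 968 N
τ_a = K_W·8F_aD/(πd³) = 1.1235 × 163.81 = 184.05 MPa
τ_m = K_s·8F_mD/(πd³) = 1.0430 × 232.51 = 242.51 MPa
Soderberg: 1/n_f = τ_a/S_se + τ_m/S_sy = 184.05/519 + 242.51/728 = 0.35462 + 0.33312 = 0.68774
n_f = 1/0.68774 = 1.454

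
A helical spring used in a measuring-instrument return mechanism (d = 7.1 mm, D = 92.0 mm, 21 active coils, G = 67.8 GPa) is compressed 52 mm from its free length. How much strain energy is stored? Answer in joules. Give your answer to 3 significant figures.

1.78 J

k = Gd⁴/(8D³N_a) = (67.8×10³)(7.1⁴)/(8·92.0³·21) = 1.317 N/mm
U = ½kδ² = 0.5 × 1.317 × 52² = 1780.6 N·mm = 1.7806 J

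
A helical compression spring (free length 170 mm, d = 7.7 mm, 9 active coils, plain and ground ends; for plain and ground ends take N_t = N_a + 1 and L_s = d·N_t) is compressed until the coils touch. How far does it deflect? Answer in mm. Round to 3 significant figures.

93.0 mm

N_t = 10; L_s = 7.7·10 = 77 mm
δ_solid = L₀ − L_s = 170 − 77 = 93 mm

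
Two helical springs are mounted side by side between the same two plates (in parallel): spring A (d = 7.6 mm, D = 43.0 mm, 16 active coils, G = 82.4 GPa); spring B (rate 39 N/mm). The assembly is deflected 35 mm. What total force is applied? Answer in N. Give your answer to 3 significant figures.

k_A = Gd⁴/(8D³N_a) = (82.4×10³)(7.6⁴)/(8·43.0³·16) = 27.013 N/mm
Parallel: k_eq = 27.013 + 39 = 66.013 N/mm
F = k_eq·δ = 66.013·35 = 2310.4 N

2310 N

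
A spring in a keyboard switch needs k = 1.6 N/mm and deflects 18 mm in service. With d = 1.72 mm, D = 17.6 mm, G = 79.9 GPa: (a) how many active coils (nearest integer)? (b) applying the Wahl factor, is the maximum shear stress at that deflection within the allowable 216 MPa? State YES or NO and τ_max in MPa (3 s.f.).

N_a = Gd⁴/(8D³k) = (79.9×10³)(1.72⁴)/(8·17.6³·1.6) = 10.02 → N_a = 10
Actual rate k = Gd⁴/(8D³·10) = 1.6034 N/mm
Working load F = kδ = 1.6034·18 = 28.861 N
C = 17.6/1.72 = 10.2326; K_W = (4C−1)/(4C−4)+0.615/C = 1.1413
τ_max = K_W·8FD/(πd³) = 1.1413·254.2 = 290.13 MPa
τ_max > 216 MPa → exceeds allowable

(a) 10 coils; (b) NO, τ_max = 290 MPa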